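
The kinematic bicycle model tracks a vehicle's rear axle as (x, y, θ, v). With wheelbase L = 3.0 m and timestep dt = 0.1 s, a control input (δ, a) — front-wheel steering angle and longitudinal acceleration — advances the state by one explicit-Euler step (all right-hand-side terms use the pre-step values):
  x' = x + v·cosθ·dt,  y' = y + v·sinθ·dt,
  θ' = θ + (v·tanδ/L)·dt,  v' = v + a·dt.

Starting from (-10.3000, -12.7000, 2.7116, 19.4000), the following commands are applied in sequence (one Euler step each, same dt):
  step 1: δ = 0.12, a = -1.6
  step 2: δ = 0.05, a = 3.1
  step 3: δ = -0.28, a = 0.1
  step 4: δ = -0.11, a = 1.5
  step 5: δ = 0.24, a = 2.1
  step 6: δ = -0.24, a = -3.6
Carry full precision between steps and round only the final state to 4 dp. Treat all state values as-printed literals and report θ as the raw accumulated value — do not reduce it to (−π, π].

(-20.9043, -7.7741, 2.5606, 19.5600)

after step 1 (δ=0.12, a=-1.6): (-12.063399, -11.891284, 2.789575, 19.240000)
after step 2 (δ=0.05, a=3.1): (-13.869418, -11.227902, 2.821668, 19.550000)
after step 3 (δ=-0.28, a=0.1): (-15.725219, -10.613065, 2.634278, 19.560000)
after step 4 (δ=-0.11, a=1.5): (-17.434866, -9.662778, 2.562268, 19.710000)
after step 5 (δ=0.24, a=2.1): (-19.084263, -8.583736, 2.723047, 19.920000)
after step 6 (δ=-0.24, a=-3.6): (-20.904315, -7.774123, 2.560555, 19.560000)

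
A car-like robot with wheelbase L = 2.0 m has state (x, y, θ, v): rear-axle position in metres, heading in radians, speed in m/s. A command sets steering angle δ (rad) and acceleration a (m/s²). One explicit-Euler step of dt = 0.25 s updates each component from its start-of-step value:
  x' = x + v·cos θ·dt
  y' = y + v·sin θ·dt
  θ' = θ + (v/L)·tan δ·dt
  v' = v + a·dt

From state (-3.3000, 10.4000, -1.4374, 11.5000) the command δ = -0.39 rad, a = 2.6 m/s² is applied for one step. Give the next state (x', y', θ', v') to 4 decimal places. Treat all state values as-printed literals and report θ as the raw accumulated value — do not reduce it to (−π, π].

x' = -3.3000 + 11.5000·cos(-1.4374)·0.25 = -2.9176
y' = 10.4000 + 11.5000·sin(-1.4374)·0.25 = 7.5505
θ' = -1.4374 + (11.5000/2.0)·tan(-0.39)·0.25 = -2.0283
v' = 11.5000 + 2.6000·0.25 = 12.1500

(-2.9176, 7.5505, -2.0283, 12.1500)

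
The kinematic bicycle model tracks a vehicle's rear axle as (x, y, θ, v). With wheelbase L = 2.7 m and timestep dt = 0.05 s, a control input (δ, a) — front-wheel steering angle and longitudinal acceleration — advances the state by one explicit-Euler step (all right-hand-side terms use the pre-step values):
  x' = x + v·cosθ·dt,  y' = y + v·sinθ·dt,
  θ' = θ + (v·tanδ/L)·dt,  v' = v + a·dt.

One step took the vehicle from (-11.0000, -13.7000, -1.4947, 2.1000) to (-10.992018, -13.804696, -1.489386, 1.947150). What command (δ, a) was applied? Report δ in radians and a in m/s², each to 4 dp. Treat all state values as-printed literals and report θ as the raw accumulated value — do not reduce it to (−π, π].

δ = 0.1358, a = -3.0570

a = (v'−v)/dt = (-0.152850)/0.05 = -3.0570
Δθ = θ'−θ = 0.005314;  (v·dt/L) = 2.1000·0.05/2.7 = 0.038889
tan δ = Δθ·L/(v·dt) = 0.136646  →  δ = 0.1358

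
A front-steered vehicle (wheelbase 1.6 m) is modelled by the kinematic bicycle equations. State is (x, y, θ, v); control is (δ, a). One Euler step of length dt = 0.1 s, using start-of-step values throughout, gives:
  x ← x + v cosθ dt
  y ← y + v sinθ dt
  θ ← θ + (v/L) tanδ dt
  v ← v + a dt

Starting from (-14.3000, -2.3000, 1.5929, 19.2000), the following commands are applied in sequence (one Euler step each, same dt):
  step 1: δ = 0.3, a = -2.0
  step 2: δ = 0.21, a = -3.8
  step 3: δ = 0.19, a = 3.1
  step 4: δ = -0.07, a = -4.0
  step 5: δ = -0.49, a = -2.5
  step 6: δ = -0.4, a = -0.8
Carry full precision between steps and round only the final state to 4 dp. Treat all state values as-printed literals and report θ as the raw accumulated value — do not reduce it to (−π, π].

(-19.2604, 7.1907, 1.2573, 18.2000)

after step 1 (δ=0.3, a=-2.0): (-14.342436, -0.380469, 1.964103, 19.000000)
after step 2 (δ=0.21, a=-3.8): (-15.070601, 1.374460, 2.217210, 18.620000)
after step 3 (δ=0.19, a=3.1): (-16.192135, 2.860799, 2.441022, 18.930000)
after step 4 (δ=-0.07, a=-4.0): (-17.639286, 4.081129, 2.358068, 18.530000)
after step 5 (δ=-0.49, a=-2.5): (-18.952007, 5.388940, 1.740338, 18.280000)
after step 6 (δ=-0.4, a=-0.8): (-19.260447, 7.190731, 1.257297, 18.200000)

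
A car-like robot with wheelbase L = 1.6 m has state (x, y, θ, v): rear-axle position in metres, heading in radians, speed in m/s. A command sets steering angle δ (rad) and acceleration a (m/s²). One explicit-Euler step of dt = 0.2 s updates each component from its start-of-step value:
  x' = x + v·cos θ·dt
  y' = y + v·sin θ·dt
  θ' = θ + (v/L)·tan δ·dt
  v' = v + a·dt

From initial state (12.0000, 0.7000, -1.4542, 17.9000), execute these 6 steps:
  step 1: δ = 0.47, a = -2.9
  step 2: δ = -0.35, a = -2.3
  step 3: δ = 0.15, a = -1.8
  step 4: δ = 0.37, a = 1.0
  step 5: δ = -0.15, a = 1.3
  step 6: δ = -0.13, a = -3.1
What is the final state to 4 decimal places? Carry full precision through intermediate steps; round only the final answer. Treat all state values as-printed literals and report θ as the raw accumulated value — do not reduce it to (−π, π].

(26.1123, -10.2805, -0.5821, 16.3400)

after step 1 (δ=0.47, a=-2.9): (12.416470, -2.855693, -0.317626, 17.320000)
after step 2 (δ=-0.35, a=-2.3): (15.707198, -3.937543, -1.107913, 16.860000)
after step 3 (δ=0.15, a=-1.8): (17.212897, -6.954704, -0.789396, 16.500000)
after step 4 (δ=0.37, a=1.0): (19.537003, -9.297465, 0.010572, 16.700000)
after step 5 (δ=-0.15, a=1.3): (22.876817, -9.262154, -0.304923, 16.960000)
after step 6 (δ=-0.13, a=-3.1): (26.112344, -10.280498, -0.582086, 16.340000)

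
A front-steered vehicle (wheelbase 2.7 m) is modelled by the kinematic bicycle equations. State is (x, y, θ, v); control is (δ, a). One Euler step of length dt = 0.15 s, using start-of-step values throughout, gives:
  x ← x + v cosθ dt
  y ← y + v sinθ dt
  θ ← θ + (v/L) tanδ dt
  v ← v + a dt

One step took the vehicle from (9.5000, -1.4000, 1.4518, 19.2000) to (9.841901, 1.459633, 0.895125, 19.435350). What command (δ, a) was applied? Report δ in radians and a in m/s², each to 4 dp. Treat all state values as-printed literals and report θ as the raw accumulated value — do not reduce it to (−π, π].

δ = -0.4810, a = 1.5690

a = (v'−v)/dt = (0.235350)/0.15 = 1.5690
Δθ = θ'−θ = -0.556675;  (v·dt/L) = 19.2000·0.15/2.7 = 1.066667
tan δ = Δθ·L/(v·dt) = -0.521883  →  δ = -0.4810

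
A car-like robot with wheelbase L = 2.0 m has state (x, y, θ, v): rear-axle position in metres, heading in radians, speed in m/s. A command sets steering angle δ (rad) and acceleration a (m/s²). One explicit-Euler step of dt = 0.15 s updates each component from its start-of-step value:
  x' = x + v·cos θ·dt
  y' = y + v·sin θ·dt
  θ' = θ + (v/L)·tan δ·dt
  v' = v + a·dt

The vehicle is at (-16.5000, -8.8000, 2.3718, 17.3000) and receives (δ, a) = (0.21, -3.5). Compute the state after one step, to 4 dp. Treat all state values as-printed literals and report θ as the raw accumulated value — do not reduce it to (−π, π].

x' = -16.5000 + 17.3000·cos(2.3718)·0.15 = -18.3634
y' = -8.8000 + 17.3000·sin(2.3718)·0.15 = -6.9939
θ' = 2.3718 + (17.3000/2.0)·tan(0.21)·0.15 = 2.6484
v' = 17.3000 − 3.5000·0.15 = 16.7750

(-18.3634, -6.9939, 2.6484, 16.7750)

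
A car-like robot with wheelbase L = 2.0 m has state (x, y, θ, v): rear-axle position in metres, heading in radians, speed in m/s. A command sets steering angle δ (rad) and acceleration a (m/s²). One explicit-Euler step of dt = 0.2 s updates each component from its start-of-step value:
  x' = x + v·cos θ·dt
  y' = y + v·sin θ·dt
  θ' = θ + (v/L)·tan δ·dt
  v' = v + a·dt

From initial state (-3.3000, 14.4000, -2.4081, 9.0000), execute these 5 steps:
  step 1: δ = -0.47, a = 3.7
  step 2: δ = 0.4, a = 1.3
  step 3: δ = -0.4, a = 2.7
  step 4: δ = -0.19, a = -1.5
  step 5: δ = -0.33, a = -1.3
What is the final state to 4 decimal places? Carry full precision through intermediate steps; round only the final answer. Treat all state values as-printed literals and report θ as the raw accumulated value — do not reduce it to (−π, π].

after step 1 (δ=-0.47, a=3.7): (-4.637113, 13.194957, -2.865269, 9.740000)
after step 2 (δ=0.4, a=1.3): (-6.511216, 12.663503, -2.453469, 10.000000)
after step 3 (δ=-0.4, a=2.7): (-8.056094, 11.393325, -2.876262, 10.540000)
after step 4 (δ=-0.19, a=-1.5): (-10.090326, 10.840547, -3.078967, 10.240000)
after step 5 (δ=-0.33, a=-1.3): (-12.134311, 10.712374, -3.429713, 9.980000)

(-12.1343, 10.7124, -3.4297, 9.9800)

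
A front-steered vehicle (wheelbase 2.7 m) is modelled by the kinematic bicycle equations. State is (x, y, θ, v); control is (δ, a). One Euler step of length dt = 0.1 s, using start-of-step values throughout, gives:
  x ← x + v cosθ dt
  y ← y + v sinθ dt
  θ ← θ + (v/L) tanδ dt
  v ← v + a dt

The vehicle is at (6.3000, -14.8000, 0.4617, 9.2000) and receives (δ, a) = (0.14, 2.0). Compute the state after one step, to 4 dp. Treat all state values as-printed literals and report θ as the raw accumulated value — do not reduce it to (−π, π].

(7.1237, -14.3902, 0.5097, 9.4000)

x' = 6.3000 + 9.2000·cos(0.4617)·0.1 = 7.1237
y' = -14.8000 + 9.2000·sin(0.4617)·0.1 = -14.3902
θ' = 0.4617 + (9.2000/2.7)·tan(0.14)·0.1 = 0.5097
v' = 9.2000 + 2.0000·0.1 = 9.4000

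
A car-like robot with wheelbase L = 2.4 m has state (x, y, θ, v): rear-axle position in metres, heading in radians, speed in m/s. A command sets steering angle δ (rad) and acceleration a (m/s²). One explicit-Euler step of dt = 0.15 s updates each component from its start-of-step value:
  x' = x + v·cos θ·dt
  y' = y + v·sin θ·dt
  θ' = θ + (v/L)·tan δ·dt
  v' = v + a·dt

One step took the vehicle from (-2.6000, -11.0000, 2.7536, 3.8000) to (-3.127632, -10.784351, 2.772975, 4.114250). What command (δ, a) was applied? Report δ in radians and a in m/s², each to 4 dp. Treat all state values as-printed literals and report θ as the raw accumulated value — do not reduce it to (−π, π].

δ = 0.0814, a = 2.0950

a = (v'−v)/dt = (0.314250)/0.15 = 2.0950
Δθ = θ'−θ = 0.019375;  (v·dt/L) = 3.8000·0.15/2.4 = 0.237500
tan δ = Δθ·L/(v·dt) = 0.081579  →  δ = 0.0814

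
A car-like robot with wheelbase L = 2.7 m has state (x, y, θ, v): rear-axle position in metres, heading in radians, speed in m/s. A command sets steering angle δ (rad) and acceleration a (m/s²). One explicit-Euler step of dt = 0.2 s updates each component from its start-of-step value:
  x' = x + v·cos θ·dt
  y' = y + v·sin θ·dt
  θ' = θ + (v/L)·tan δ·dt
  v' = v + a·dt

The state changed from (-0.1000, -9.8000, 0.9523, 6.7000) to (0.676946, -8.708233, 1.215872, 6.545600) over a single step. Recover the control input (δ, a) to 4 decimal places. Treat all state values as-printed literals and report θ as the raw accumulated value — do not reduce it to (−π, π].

δ = 0.4882, a = -0.7720

a = (v'−v)/dt = (-0.154400)/0.2 = -0.7720
Δθ = θ'−θ = 0.263572;  (v·dt/L) = 6.7000·0.2/2.7 = 0.496296
tan δ = Δθ·L/(v·dt) = 0.531078  →  δ = 0.4882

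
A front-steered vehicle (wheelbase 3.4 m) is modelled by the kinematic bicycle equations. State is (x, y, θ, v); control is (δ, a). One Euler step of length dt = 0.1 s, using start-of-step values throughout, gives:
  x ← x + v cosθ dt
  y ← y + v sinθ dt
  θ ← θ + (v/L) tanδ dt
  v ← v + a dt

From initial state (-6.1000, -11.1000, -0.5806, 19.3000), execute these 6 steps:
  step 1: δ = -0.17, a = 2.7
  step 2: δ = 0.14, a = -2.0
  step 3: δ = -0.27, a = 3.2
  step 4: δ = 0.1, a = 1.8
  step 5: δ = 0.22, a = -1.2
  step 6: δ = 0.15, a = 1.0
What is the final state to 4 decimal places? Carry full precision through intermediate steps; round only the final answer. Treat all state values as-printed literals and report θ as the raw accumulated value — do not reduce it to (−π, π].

after step 1 (δ=-0.17, a=2.7): (-4.486262, -12.158655, -0.678040, 19.570000)
after step 2 (δ=0.14, a=-2.0): (-2.962144, -13.386218, -0.596928, 19.370000)
after step 3 (δ=-0.27, a=3.2): (-1.360116, -14.475014, -0.754598, 19.690000)
after step 4 (δ=0.1, a=1.8): (0.074393, -15.823771, -0.696493, 19.870000)
after step 5 (δ=0.22, a=-1.2): (1.598614, -17.098493, -0.565807, 19.750000)
after step 6 (δ=0.15, a=1.0): (3.265823, -18.157285, -0.478015, 19.850000)

(3.2658, -18.1573, -0.4780, 19.8500)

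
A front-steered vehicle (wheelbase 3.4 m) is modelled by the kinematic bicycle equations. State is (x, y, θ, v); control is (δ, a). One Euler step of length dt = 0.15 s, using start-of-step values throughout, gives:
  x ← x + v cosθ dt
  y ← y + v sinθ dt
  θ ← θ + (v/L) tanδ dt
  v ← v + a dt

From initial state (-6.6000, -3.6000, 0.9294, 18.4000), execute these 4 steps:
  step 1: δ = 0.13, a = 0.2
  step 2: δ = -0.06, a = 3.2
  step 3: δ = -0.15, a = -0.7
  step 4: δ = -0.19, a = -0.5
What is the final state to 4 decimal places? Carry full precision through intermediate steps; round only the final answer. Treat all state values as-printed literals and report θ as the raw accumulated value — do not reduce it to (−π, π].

(-0.1353, 5.4943, 0.7010, 18.7300)

after step 1 (δ=0.13, a=0.2): (-4.948651, -1.388519, 1.035528, 18.430000)
after step 2 (δ=-0.06, a=3.2): (-3.538557, 0.989315, 0.986684, 18.910000)
after step 3 (δ=-0.15, a=-0.7): (-1.974344, 3.355529, 0.860597, 18.805000)
after step 4 (δ=-0.19, a=-0.5): (-0.135258, 5.494312, 0.701042, 18.730000)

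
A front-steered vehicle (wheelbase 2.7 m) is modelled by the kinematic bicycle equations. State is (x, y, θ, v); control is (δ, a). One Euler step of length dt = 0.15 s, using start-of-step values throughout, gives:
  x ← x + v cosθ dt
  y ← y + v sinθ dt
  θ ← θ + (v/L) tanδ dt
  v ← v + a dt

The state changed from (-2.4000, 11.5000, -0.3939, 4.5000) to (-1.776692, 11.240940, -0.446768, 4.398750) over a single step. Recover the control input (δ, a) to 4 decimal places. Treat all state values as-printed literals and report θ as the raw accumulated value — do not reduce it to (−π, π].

δ = -0.2084, a = -0.6750

a = (v'−v)/dt = (-0.101250)/0.15 = -0.6750
Δθ = θ'−θ = -0.052868;  (v·dt/L) = 4.5000·0.15/2.7 = 0.250000
tan δ = Δθ·L/(v·dt) = -0.211472  →  δ = -0.2084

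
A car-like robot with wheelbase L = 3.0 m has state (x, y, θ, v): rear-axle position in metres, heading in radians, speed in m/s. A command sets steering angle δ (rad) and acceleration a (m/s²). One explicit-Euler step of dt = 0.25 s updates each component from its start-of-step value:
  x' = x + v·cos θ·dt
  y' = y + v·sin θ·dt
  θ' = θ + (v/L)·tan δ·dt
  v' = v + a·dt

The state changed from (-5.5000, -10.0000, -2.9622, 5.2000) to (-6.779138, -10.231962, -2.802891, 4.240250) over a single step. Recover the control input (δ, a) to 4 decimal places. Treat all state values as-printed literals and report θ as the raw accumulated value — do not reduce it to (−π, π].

a = (v'−v)/dt = (-0.959750)/0.25 = -3.8390
Δθ = θ'−θ = 0.159309;  (v·dt/L) = 5.2000·0.25/3.0 = 0.433333
tan δ = Δθ·L/(v·dt) = 0.367636  →  δ = 0.3523

δ = 0.3523, a = -3.8390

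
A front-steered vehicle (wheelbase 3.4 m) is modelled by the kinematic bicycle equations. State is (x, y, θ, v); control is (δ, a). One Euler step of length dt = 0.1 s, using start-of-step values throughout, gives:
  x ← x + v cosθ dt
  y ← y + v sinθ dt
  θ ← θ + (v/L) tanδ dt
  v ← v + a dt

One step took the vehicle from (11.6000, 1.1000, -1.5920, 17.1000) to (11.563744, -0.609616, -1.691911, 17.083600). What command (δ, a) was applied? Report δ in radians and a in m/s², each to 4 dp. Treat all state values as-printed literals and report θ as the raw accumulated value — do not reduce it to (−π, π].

δ = -0.1961, a = -0.1640

a = (v'−v)/dt = (-0.016400)/0.1 = -0.1640
Δθ = θ'−θ = -0.099911;  (v·dt/L) = 17.1000·0.1/3.4 = 0.502941
tan δ = Δθ·L/(v·dt) = -0.198653  →  δ = -0.1961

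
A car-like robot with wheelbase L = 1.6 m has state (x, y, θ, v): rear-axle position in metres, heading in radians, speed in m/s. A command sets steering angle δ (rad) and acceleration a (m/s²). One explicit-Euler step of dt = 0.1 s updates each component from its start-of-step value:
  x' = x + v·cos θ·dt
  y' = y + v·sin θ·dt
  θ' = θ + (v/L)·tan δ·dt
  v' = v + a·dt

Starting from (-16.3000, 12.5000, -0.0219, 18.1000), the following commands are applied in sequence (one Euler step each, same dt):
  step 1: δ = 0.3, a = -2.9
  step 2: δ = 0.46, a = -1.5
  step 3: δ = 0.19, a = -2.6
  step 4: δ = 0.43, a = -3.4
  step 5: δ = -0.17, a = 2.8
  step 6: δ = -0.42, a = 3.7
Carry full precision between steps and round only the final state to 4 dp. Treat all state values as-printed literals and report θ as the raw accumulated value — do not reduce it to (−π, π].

(-10.6285, 19.3556, 0.9236, 17.7100)

after step 1 (δ=0.3, a=-2.9): (-14.490434, 12.460364, 0.328037, 17.810000)
after step 2 (δ=0.46, a=-1.5): (-12.804403, 13.034176, 0.879533, 17.660000)
after step 3 (δ=0.19, a=-2.6): (-11.678558, 14.394775, 1.091806, 17.400000)
after step 4 (δ=0.43, a=-3.4): (-10.876621, 15.938957, 1.590556, 17.060000)
after step 5 (δ=-0.17, a=2.8): (-10.910330, 17.644624, 1.407527, 17.340000)
after step 6 (δ=-0.42, a=3.7): (-10.628478, 19.355563, 0.923554, 17.710000)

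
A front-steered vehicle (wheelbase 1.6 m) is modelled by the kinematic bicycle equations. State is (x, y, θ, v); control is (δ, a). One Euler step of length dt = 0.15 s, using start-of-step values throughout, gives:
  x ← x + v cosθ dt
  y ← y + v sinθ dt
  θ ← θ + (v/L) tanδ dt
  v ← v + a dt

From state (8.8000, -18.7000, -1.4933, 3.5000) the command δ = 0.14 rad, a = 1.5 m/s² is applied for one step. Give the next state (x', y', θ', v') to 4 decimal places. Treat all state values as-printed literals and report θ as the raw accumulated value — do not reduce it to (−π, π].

(8.8406, -19.2234, -1.4471, 3.7250)

x' = 8.8000 + 3.5000·cos(-1.4933)·0.15 = 8.8406
y' = -18.7000 + 3.5000·sin(-1.4933)·0.15 = -19.2234
θ' = -1.4933 + (3.5000/1.6)·tan(0.14)·0.15 = -1.4471
v' = 3.5000 + 1.5000·0.15 = 3.7250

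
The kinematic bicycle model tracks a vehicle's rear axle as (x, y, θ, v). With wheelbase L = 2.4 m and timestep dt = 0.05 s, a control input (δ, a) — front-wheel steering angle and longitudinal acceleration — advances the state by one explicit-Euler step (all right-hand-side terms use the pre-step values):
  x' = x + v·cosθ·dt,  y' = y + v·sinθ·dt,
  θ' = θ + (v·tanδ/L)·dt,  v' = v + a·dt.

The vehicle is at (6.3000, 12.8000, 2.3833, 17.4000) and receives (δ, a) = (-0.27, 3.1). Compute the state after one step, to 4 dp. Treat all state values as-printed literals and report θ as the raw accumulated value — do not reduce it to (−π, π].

x' = 6.3000 + 17.4000·cos(2.3833)·0.05 = 5.6684
y' = 12.8000 + 17.4000·sin(2.3833)·0.05 = 13.3983
θ' = 2.3833 + (17.4000/2.4)·tan(-0.27)·0.05 = 2.2830
v' = 17.4000 + 3.1000·0.05 = 17.5550

(5.6684, 13.3983, 2.2830, 17.5550)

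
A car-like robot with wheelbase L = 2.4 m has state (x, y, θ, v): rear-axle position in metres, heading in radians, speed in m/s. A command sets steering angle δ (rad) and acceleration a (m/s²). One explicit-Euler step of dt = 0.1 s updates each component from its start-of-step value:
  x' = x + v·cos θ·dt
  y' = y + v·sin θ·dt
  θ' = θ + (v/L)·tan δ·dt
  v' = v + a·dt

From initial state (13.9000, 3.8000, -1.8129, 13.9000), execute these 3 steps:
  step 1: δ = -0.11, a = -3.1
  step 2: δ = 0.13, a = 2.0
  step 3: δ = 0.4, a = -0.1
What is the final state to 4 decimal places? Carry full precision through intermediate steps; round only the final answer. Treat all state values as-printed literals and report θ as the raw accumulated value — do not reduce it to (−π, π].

(12.8401, -0.1873, -1.5599, 13.7800)

after step 1 (δ=-0.11, a=-3.1): (13.566754, 2.450538, -1.876867, 13.590000)
after step 2 (δ=0.13, a=2.0): (13.157268, 1.154698, -1.802837, 13.790000)
after step 3 (δ=0.4, a=-0.1): (12.840149, -0.187344, -1.559907, 13.780000)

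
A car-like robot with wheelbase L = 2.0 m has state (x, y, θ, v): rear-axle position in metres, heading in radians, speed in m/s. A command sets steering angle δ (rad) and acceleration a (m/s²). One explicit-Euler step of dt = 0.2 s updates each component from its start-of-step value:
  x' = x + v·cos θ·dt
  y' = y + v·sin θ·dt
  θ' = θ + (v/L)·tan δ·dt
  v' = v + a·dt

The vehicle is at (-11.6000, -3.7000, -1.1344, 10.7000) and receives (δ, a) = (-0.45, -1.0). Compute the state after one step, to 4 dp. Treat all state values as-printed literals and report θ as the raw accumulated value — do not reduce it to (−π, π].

x' = -11.6000 + 10.7000·cos(-1.1344)·0.2 = -10.6955
y' = -3.7000 + 10.7000·sin(-1.1344)·0.2 = -5.6394
θ' = -1.1344 + (10.7000/2.0)·tan(-0.45)·0.2 = -1.6513
v' = 10.7000 − 1.0000·0.2 = 10.5000

(-10.6955, -5.6394, -1.6513, 10.5000)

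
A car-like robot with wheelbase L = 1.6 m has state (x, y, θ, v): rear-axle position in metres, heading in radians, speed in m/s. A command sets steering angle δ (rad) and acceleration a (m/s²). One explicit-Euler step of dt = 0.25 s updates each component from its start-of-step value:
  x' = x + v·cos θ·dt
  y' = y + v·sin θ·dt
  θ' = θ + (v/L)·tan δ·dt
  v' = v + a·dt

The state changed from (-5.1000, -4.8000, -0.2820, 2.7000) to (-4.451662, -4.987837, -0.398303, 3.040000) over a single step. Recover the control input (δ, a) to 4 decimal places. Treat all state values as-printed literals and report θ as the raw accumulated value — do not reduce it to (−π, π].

a = (v'−v)/dt = (0.340000)/0.25 = 1.3600
Δθ = θ'−θ = -0.116303;  (v·dt/L) = 2.7000·0.25/1.6 = 0.421875
tan δ = Δθ·L/(v·dt) = -0.275681  →  δ = -0.2690

δ = -0.2690, a = 1.3600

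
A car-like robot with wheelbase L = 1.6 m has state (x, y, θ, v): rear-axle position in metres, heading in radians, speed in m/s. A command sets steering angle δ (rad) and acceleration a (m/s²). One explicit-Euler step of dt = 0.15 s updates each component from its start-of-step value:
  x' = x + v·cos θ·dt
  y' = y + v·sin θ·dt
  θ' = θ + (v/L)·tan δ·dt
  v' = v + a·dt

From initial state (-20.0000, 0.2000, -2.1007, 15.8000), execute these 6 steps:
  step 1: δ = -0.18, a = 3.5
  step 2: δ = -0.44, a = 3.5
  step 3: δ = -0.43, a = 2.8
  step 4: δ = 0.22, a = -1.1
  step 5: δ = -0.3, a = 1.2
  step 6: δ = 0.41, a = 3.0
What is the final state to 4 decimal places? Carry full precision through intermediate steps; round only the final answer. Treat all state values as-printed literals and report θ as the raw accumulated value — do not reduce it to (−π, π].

(-31.7368, 0.5959, -3.2449, 17.7350)

after step 1 (δ=-0.18, a=3.5): (-21.197917, -1.844968, -2.370242, 16.325000)
after step 2 (δ=-0.44, a=3.5): (-22.953597, -3.552002, -3.090757, 16.850000)
after step 3 (δ=-0.43, a=2.8): (-25.477832, -3.680433, -3.815235, 17.270000)
after step 4 (δ=0.22, a=-1.1): (-27.502449, -2.064383, -3.453181, 17.105000)
after step 5 (δ=-0.3, a=1.2): (-29.944653, -1.277798, -3.949231, 17.285000)
after step 6 (δ=0.41, a=3.0): (-31.736780, 0.595870, -3.244925, 17.735000)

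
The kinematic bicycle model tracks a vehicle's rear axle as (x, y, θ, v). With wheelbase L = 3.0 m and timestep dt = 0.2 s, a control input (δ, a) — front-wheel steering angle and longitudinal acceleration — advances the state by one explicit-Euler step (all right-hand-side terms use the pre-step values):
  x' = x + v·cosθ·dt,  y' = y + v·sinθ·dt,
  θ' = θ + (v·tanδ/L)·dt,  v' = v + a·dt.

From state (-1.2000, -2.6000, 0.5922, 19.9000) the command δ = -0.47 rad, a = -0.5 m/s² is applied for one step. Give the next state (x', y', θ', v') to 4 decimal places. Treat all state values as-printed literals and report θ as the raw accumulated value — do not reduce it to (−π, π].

(2.1023, -0.3784, -0.0817, 19.8000)

x' = -1.2000 + 19.9000·cos(0.5922)·0.2 = 2.1023
y' = -2.6000 + 19.9000·sin(0.5922)·0.2 = -0.3784
θ' = 0.5922 + (19.9000/3.0)·tan(-0.47)·0.2 = -0.0817
v' = 19.9000 − 0.5000·0.2 = 19.8000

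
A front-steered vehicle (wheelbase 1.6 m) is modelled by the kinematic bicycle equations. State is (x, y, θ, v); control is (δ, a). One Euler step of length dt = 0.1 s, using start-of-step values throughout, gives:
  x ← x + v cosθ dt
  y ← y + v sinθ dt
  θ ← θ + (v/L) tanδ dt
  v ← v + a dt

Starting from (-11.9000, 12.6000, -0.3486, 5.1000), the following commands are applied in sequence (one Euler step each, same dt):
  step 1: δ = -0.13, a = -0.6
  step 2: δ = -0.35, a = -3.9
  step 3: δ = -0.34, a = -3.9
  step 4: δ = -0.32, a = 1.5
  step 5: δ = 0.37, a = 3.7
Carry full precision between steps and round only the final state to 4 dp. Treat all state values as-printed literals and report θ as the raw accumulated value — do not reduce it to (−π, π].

(-9.8597, 11.4828, -0.5894, 4.7800)

after step 1 (δ=-0.13, a=-0.6): (-11.420676, 12.425793, -0.390273, 5.040000)
after step 2 (δ=-0.35, a=-3.9): (-10.954574, 12.234051, -0.505256, 4.650000)
after step 3 (δ=-0.34, a=-3.9): (-10.547675, 12.008976, -0.608061, 4.260000)
after step 4 (δ=-0.32, a=1.5): (-10.198033, 11.765612, -0.696294, 4.410000)
after step 5 (δ=0.37, a=3.7): (-9.859687, 11.482764, -0.589389, 4.780000)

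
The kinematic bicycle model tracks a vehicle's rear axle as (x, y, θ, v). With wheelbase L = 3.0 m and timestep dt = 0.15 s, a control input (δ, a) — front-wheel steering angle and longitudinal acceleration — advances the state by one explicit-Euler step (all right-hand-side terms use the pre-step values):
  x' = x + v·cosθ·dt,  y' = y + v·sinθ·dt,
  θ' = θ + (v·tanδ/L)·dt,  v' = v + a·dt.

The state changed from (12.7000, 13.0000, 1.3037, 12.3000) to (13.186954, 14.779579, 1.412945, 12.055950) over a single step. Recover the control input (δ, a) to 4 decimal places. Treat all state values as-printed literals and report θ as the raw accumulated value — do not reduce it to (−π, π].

δ = 0.1758, a = -1.6270

a = (v'−v)/dt = (-0.244050)/0.15 = -1.6270
Δθ = θ'−θ = 0.109245;  (v·dt/L) = 12.3000·0.15/3.0 = 0.615000
tan δ = Δθ·L/(v·dt) = 0.177634  →  δ = 0.1758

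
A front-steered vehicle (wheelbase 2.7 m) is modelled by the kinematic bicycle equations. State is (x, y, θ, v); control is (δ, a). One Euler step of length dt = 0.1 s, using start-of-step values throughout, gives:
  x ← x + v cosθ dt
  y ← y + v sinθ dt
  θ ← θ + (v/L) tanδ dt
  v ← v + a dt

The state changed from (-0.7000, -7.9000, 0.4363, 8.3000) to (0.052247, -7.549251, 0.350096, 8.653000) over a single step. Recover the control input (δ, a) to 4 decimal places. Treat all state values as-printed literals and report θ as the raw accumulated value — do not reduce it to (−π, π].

a = (v'−v)/dt = (0.353000)/0.1 = 3.5300
Δθ = θ'−θ = -0.086204;  (v·dt/L) = 8.3000·0.1/2.7 = 0.307407
tan δ = Δθ·L/(v·dt) = -0.280423  →  δ = -0.2734

δ = -0.2734, a = 3.5300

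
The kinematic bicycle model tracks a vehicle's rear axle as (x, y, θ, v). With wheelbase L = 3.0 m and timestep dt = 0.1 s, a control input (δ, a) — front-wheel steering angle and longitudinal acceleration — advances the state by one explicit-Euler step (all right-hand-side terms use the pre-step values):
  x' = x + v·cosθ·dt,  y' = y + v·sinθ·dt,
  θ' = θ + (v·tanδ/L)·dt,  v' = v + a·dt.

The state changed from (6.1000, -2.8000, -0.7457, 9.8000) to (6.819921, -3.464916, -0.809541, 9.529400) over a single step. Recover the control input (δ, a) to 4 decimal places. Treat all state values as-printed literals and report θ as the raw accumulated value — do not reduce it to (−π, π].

δ = -0.1930, a = -2.7060

a = (v'−v)/dt = (-0.270600)/0.1 = -2.7060
Δθ = θ'−θ = -0.063841;  (v·dt/L) = 9.8000·0.1/3.0 = 0.326667
tan δ = Δθ·L/(v·dt) = -0.195432  →  δ = -0.1930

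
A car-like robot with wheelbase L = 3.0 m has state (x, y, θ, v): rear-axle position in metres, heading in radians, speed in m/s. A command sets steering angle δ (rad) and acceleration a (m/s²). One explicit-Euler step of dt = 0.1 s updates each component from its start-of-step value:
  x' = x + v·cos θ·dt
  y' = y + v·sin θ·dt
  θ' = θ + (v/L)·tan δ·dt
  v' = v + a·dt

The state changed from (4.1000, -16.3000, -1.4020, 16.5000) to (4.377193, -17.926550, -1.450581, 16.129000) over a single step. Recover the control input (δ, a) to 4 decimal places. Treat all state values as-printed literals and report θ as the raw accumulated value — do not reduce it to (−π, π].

a = (v'−v)/dt = (-0.371000)/0.1 = -3.7100
Δθ = θ'−θ = -0.048581;  (v·dt/L) = 16.5000·0.1/3.0 = 0.550000
tan δ = Δθ·L/(v·dt) = -0.088329  →  δ = -0.0881

δ = -0.0881, a = -3.7100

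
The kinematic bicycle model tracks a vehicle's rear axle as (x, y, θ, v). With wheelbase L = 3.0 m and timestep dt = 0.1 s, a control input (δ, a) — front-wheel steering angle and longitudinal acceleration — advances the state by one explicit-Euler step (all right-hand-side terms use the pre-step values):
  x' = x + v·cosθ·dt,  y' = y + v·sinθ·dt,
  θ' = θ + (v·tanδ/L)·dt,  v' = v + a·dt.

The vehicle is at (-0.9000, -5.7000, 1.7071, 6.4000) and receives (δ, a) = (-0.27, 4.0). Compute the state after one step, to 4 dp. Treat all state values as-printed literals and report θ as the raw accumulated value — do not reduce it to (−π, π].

x' = -0.9000 + 6.4000·cos(1.7071)·0.1 = -0.9870
y' = -5.7000 + 6.4000·sin(1.7071)·0.1 = -5.0659
θ' = 1.7071 + (6.4000/3.0)·tan(-0.27)·0.1 = 1.6481
v' = 6.4000 + 4.0000·0.1 = 6.8000

(-0.9870, -5.0659, 1.6481, 6.8000)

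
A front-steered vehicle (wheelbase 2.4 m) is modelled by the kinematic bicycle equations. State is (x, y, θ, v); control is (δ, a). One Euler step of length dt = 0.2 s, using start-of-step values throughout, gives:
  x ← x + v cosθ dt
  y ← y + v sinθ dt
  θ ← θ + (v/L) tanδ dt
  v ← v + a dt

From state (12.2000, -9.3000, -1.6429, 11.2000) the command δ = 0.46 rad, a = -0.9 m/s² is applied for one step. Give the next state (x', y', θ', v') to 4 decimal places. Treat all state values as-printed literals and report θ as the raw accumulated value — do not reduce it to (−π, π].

(12.0386, -11.5342, -1.1805, 11.0200)

x' = 12.2000 + 11.2000·cos(-1.6429)·0.2 = 12.0386
y' = -9.3000 + 11.2000·sin(-1.6429)·0.2 = -11.5342
θ' = -1.6429 + (11.2000/2.4)·tan(0.46)·0.2 = -1.1805
v' = 11.2000 − 0.9000·0.2 = 11.0200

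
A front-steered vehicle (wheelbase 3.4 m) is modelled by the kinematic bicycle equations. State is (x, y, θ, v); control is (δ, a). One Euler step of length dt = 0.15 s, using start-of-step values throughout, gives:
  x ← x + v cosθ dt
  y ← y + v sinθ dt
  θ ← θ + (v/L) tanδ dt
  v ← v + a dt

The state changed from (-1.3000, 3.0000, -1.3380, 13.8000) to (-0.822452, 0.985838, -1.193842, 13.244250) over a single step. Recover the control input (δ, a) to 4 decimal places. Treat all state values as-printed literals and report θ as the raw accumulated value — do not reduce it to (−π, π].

a = (v'−v)/dt = (-0.555750)/0.15 = -3.7050
Δθ = θ'−θ = 0.144158;  (v·dt/L) = 13.8000·0.15/3.4 = 0.608824
tan δ = Δθ·L/(v·dt) = 0.236781  →  δ = 0.2325

δ = 0.2325, a = -3.7050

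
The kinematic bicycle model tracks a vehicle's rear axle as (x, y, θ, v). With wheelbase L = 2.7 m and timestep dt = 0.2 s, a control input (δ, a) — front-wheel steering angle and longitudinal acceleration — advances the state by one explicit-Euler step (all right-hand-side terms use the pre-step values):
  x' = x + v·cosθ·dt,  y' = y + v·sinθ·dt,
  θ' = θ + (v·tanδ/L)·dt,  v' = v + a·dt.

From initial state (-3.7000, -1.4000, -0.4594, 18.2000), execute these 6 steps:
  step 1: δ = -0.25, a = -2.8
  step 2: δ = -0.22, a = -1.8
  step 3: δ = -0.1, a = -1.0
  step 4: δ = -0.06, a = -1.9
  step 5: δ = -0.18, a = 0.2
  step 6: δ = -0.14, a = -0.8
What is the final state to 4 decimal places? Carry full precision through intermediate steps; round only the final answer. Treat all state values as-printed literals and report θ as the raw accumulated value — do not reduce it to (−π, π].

(5.7966, -18.4032, -1.7001, 16.5800)

after step 1 (δ=-0.25, a=-2.8): (-0.437400, -3.014014, -0.803639, 17.640000)
after step 2 (δ=-0.22, a=-1.8): (2.011356, -5.553773, -1.095835, 17.280000)
after step 3 (δ=-0.1, a=-1.0): (3.591800, -8.627230, -1.224263, 17.080000)
after step 4 (δ=-0.06, a=-1.9): (4.752007, -11.840168, -1.300265, 16.700000)
after step 5 (δ=-0.18, a=0.2): (5.644598, -15.058690, -1.525369, 16.740000)
after step 6 (δ=-0.14, a=-0.8): (5.796638, -18.403236, -1.700112, 16.580000)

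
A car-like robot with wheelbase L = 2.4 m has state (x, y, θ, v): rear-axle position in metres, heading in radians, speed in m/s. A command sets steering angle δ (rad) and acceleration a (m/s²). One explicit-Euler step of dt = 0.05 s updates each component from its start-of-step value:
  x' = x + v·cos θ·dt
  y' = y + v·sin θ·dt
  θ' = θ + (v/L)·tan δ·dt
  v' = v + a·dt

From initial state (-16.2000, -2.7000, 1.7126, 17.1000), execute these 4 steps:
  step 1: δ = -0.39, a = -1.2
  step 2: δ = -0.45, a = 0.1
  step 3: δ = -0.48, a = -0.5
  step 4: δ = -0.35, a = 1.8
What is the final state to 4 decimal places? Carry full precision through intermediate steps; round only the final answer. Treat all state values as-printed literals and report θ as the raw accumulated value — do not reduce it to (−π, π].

after step 1 (δ=-0.39, a=-1.2): (-16.320836, -1.853582, 1.566162, 17.040000)
after step 2 (δ=-0.45, a=0.1): (-16.316888, -1.001591, 1.394677, 17.045000)
after step 3 (δ=-0.48, a=-0.5): (-16.167565, -0.162524, 1.209806, 17.020000)
after step 4 (δ=-0.35, a=1.8): (-15.866991, 0.633626, 1.080373, 17.110000)

(-15.8670, 0.6336, 1.0804, 17.1100)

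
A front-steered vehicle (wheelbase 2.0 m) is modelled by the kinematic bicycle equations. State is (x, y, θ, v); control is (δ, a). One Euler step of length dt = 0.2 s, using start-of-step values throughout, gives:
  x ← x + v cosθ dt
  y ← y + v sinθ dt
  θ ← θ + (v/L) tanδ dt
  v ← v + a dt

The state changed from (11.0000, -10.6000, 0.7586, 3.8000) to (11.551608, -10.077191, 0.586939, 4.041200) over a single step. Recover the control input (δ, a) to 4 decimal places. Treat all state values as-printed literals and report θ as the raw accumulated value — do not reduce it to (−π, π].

δ = -0.4243, a = 1.2060

a = (v'−v)/dt = (0.241200)/0.2 = 1.2060
Δθ = θ'−θ = -0.171661;  (v·dt/L) = 3.8000·0.2/2.0 = 0.380000
tan δ = Δθ·L/(v·dt) = -0.451739  →  δ = -0.4243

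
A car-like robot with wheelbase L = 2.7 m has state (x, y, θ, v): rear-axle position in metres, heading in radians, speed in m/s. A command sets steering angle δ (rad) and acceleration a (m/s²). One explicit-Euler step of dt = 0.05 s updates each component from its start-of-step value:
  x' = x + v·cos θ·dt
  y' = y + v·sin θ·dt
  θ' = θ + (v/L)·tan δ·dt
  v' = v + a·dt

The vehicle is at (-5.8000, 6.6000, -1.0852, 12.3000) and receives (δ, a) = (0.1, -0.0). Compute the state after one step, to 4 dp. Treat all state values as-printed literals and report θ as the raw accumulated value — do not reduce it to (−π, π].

x' = -5.8000 + 12.3000·cos(-1.0852)·0.05 = -5.5130
y' = 6.6000 + 12.3000·sin(-1.0852)·0.05 = 6.0561
θ' = -1.0852 + (12.3000/2.7)·tan(0.1)·0.05 = -1.0623
v' = 12.3000 + 0.0000·0.05 = 12.3000

(-5.5130, 6.0561, -1.0623, 12.3000)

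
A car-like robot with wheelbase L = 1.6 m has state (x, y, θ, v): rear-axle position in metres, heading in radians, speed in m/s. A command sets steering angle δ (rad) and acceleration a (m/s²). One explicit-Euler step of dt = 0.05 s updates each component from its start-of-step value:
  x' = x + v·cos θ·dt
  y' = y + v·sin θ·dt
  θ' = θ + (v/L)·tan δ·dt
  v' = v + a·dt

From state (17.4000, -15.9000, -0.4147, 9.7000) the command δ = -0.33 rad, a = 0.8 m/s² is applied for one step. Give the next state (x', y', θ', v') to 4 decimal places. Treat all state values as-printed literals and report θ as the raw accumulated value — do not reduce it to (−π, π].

(17.8439, -16.0954, -0.5185, 9.7400)

x' = 17.4000 + 9.7000·cos(-0.4147)·0.05 = 17.8439
y' = -15.9000 + 9.7000·sin(-0.4147)·0.05 = -16.0954
θ' = -0.4147 + (9.7000/1.6)·tan(-0.33)·0.05 = -0.5185
v' = 9.7000 + 0.8000·0.05 = 9.7400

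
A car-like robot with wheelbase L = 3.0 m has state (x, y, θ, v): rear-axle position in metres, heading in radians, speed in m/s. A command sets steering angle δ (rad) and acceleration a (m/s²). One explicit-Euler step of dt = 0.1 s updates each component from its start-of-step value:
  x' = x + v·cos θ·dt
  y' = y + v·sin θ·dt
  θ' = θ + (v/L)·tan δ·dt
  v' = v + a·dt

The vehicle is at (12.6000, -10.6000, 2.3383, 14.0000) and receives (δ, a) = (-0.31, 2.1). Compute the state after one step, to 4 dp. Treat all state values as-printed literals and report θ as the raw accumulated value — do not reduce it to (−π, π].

x' = 12.6000 + 14.0000·cos(2.3383)·0.1 = 11.6279
y' = -10.6000 + 14.0000·sin(2.3383)·0.1 = -9.5925
θ' = 2.3383 + (14.0000/3.0)·tan(-0.31)·0.1 = 2.1888
v' = 14.0000 + 2.1000·0.1 = 14.2100

(11.6279, -9.5925, 2.1888, 14.2100)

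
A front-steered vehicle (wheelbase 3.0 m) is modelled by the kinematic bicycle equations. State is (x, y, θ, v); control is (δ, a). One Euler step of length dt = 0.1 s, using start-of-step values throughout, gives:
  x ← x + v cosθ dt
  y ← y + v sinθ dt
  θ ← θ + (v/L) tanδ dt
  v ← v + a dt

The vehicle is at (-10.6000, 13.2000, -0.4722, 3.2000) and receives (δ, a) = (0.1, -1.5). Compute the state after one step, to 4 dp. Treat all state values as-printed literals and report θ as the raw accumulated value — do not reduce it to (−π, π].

x' = -10.6000 + 3.2000·cos(-0.4722)·0.1 = -10.3150
y' = 13.2000 + 3.2000·sin(-0.4722)·0.1 = 13.0544
θ' = -0.4722 + (3.2000/3.0)·tan(0.1)·0.1 = -0.4615
v' = 3.2000 − 1.5000·0.1 = 3.0500

(-10.3150, 13.0544, -0.4615, 3.0500)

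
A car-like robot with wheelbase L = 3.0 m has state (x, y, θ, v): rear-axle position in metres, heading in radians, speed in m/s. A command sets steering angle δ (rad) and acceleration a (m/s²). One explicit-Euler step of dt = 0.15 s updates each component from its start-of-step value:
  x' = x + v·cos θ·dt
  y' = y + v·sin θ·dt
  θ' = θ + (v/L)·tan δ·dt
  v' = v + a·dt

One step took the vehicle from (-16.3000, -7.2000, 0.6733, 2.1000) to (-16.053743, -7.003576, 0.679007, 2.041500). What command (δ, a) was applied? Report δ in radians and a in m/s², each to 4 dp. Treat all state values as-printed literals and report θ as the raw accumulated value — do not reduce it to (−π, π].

δ = 0.0543, a = -0.3900

a = (v'−v)/dt = (-0.058500)/0.15 = -0.3900
Δθ = θ'−θ = 0.005707;  (v·dt/L) = 2.1000·0.15/3.0 = 0.105000
tan δ = Δθ·L/(v·dt) = 0.054352  →  δ = 0.0543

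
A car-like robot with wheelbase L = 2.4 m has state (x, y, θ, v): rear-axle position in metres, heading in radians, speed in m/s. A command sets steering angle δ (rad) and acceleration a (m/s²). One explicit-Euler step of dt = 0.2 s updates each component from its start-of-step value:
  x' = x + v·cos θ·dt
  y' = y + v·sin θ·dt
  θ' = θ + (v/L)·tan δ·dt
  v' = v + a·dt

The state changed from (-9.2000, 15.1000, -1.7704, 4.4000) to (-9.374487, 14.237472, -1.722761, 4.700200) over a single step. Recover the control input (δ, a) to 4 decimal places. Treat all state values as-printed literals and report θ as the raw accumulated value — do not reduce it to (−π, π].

a = (v'−v)/dt = (0.300200)/0.2 = 1.5010
Δθ = θ'−θ = 0.047639;  (v·dt/L) = 4.4000·0.2/2.4 = 0.366667
tan δ = Δθ·L/(v·dt) = 0.129925  →  δ = 0.1292

δ = 0.1292, a = 1.5010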